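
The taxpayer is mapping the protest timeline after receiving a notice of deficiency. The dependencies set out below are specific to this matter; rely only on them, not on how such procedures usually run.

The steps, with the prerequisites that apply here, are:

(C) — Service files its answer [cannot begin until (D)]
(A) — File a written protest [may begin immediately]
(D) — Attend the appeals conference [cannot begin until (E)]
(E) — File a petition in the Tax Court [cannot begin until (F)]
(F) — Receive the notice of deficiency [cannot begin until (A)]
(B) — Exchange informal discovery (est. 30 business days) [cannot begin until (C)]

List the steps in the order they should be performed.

(A), (F), (E), (D), (C), (B)

(A) is the only step with nothing outstanding, so it goes first.
(F) is the only step now ready → (F).
(E) needed (F), now all done → (E).
(D) is the only step now ready → (D).
Next only (C) has its prerequisites met → (C).
(B) needed (C), now all done → (B).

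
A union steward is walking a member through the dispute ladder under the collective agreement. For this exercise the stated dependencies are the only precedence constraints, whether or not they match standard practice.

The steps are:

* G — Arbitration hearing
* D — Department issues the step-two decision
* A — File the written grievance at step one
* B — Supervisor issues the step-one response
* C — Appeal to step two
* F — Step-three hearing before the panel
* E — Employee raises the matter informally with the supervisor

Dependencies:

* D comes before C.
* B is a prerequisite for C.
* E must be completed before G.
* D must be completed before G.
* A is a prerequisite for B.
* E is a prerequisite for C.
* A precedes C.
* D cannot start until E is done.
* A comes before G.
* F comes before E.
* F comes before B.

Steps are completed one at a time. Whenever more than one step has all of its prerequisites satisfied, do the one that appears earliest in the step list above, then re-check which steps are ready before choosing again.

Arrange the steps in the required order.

A, F, B, E, D, G, C

A and F have no prerequisites; A is listed earlier, so A is first.
That leaves F as the only ready step → F.
B and E are both available; B is listed earlier → B.
Next only E has its prerequisites met → E.
That leaves D as the only ready step → D.
Now G and C have their prerequisites met. G is listed earlier, so G next.
C is the only step now ready → C.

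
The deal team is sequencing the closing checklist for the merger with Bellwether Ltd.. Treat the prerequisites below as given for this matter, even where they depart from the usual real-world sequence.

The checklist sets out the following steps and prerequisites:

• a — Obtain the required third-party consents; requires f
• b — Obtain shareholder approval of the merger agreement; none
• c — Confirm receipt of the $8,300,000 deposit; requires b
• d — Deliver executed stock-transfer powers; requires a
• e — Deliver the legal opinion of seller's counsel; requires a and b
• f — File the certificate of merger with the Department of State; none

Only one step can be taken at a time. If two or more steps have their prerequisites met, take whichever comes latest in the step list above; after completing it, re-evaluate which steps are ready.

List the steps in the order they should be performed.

f and b have no prerequisites; f is listed later, so f is first.
a now also ready, so the ready set is {b, a}; b is listed later → b.
Now c and a have their prerequisites met. c is listed later, so c next.
a is the only step now ready → a.
e and d are both available; e is listed later → e.
That leaves d as the only ready step → d.

f b c a e d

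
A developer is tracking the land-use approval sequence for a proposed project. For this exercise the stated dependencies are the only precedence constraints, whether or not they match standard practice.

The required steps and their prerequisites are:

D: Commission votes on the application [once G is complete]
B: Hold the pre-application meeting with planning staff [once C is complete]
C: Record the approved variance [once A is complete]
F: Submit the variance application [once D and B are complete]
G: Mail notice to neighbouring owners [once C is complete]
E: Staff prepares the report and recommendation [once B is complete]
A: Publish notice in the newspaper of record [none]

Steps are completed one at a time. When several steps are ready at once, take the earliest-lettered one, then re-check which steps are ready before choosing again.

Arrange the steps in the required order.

A has no prerequisites → A first.
C needed A, now all done → C.
Ready: B and G. B has the earlier label → B.
E now also ready, so the ready set is {E, G}; E has the earlier label → E.
That leaves G as the only ready step → G.
That leaves D as the only ready step → D.
F needed B and D, now all done → F.

A → C → B → E → G → D → F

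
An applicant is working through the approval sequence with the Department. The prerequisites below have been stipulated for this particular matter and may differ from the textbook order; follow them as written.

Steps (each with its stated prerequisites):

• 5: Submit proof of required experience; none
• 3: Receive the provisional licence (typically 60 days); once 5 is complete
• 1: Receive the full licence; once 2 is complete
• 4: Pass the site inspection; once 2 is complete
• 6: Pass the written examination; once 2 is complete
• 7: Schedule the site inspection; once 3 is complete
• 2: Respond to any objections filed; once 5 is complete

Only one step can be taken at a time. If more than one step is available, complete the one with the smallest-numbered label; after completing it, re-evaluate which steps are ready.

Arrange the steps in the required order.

5, 2, 1, 3, 4, 6, 7

5 has no prerequisites → 5 first.
2 and 3 are both available; 2 has the earlier label → 2.
1, 3, 4 and 6 are all available; 1 has the earlier label → 1.
Now 3, 4 and 6 have their prerequisites met. 3 has the earlier label, so 3 next.
Ready: 4, 6 and 7. 4 has the earlier label → 4.
Now 6 and 7 have their prerequisites met. 6 has the earlier label, so 6 next.
That leaves 7 as the only ready step → 7.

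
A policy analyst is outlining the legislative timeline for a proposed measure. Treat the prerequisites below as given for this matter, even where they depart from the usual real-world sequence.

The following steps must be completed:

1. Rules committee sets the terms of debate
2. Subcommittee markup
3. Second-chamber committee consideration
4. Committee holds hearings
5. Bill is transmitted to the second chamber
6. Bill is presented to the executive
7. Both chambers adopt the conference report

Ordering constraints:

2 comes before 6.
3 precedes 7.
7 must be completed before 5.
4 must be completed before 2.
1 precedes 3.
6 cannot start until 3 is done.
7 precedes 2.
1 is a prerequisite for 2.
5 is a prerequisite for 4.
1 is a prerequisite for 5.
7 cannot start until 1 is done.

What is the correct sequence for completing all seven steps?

1 has no prerequisites → 1 first.
3 needed 1, now all done → 3.
Next only 7 has its prerequisites met → 7.
That leaves 5 as the only ready step → 5.
4 needed 5, now all done → 4.
2 is the only step now ready → 2.
6 is the only step now ready → 6.

1, 3, 7, 5, 4, 2, 6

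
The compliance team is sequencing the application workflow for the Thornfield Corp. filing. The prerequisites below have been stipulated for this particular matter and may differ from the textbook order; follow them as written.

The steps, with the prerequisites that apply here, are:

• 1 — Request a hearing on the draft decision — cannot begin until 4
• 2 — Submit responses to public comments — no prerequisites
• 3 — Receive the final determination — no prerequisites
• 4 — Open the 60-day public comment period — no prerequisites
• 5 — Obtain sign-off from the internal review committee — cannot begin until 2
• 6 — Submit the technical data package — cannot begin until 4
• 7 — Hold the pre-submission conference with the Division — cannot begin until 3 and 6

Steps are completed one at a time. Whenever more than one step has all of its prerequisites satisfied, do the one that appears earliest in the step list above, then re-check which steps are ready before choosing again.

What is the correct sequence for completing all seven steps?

Nothing is required for 2, 3 and 4. 2 is listed earlier → 2 first.
5 now also ready, so the ready set is {3, 4, 5}; 3 is listed earlier → 3.
4 and 5 are both available; 4 is listed earlier → 4.
1, 5 and 6 are all available; 1 is listed earlier → 1.
Now 5 and 6 have their prerequisites met. 5 is listed earlier, so 5 next.
Next only 6 has its prerequisites met → 6.
7 needed 3 and 6, now all done → 7.

2 3 4 1 5 6 7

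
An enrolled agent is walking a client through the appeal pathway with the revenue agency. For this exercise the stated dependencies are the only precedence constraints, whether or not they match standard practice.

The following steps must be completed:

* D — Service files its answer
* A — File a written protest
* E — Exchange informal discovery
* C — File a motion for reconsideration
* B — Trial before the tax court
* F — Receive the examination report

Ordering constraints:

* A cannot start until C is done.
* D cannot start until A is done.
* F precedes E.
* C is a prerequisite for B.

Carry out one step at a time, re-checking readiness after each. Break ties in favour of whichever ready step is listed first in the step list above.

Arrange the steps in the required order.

C, A, D, B, F, E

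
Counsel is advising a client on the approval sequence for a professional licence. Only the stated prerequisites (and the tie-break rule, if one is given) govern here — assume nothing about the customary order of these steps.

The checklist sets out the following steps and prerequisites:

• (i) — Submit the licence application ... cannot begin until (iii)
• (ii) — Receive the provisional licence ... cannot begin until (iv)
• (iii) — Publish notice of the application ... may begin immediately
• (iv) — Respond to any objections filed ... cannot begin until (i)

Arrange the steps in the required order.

(iii), (i), (iv), (ii)

(iii) has no prerequisites → (iii) first.
(i) needed (iii), now all done → (i).
Next only (iv) has its prerequisites met → (iv).
(ii) needed (iv), now all done → (ii).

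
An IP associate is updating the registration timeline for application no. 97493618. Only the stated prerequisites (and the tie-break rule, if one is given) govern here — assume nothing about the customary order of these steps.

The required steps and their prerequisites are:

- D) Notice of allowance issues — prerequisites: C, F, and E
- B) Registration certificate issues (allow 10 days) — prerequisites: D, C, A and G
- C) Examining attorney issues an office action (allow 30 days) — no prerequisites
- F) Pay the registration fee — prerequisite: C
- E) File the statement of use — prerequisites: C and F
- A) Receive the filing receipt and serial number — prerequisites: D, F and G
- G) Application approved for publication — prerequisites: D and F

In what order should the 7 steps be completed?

C → F → E → D → G → A → B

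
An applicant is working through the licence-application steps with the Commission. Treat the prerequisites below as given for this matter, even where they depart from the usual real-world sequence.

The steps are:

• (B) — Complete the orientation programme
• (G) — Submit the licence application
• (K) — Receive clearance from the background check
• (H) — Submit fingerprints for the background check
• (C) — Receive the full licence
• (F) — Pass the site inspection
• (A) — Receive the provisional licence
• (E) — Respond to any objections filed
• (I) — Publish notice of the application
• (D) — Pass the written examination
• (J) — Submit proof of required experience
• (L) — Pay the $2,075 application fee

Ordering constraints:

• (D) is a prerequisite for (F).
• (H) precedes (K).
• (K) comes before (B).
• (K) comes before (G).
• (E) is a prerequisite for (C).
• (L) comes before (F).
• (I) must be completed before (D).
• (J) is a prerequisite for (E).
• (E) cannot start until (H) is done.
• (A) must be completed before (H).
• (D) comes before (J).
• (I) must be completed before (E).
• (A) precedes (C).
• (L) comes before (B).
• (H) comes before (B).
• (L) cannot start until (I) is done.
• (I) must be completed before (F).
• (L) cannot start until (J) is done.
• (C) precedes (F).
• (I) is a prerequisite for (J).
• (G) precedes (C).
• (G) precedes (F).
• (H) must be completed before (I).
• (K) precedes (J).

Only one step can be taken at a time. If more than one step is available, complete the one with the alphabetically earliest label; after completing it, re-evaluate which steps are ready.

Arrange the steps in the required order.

(A), (H), (I), (D), (K), (G), (J), (E), (C), (L), (B), (F)

(A) is the only step with nothing outstanding, so it goes first.
(H) is the only step now ready → (H).
Now (I) and (K) have their prerequisites met. (I) has the earlier label, so (I) next.
Now (D) and (K) have their prerequisites met. (D) has the earlier label, so (D) next.
(K) is the only step now ready → (K).
Ready: (G) and (J). (G) has the earlier label → (G).
(J) needed (D), (I) and (K), now all done → (J).
Now (E) and (L) have their prerequisites met. (E) has the earlier label, so (E) next.
Now (C) and (L) have their prerequisites met. (C) has the earlier label, so (C) next.
That leaves (L) as the only ready step → (L).
(B) and (F) are both available; (B) has the earlier label → (B).
Next only (F) has its prerequisites met → (F).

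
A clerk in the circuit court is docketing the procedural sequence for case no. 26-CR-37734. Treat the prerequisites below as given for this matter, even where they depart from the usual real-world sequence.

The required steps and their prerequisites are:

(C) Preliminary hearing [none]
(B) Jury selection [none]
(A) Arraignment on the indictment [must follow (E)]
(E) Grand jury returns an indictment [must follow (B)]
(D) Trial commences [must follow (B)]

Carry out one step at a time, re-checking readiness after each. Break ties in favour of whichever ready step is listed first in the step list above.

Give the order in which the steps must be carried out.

(C) → (B) → (E) → (A) → (D)

Nothing is required for (C) and (B). (C) is listed earlier → (C) first.
(B) is the only step now ready → (B).
Ready: (E) and (D). (E) is listed earlier → (E).
Ready: (A) and (D). (A) is listed earlier → (A).
That leaves (D) as the only ready step → (D).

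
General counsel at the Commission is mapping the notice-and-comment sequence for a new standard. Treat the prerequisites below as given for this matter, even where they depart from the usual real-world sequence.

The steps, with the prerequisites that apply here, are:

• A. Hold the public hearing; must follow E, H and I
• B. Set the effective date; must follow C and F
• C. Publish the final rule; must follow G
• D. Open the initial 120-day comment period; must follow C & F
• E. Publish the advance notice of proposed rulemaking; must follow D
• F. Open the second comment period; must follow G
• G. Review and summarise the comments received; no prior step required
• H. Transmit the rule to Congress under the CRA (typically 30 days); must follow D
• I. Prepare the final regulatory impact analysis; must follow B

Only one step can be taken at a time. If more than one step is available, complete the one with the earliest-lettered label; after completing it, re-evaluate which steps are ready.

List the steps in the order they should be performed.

G → C → F → B → D → E → H → I → A

Only G has no prerequisites, so it is first.
Ready: C and F. C has the earlier label → C.
That leaves F as the only ready step → F.
Now B and D have their prerequisites met. B has the earlier label, so B next.
D and I are both available; D has the earlier label → D.
E, H and I are all available; E has the earlier label → E.
Now H and I have their prerequisites met. H has the earlier label, so H next.
I is the only step now ready → I.
A needed E, H and I, now all done → A.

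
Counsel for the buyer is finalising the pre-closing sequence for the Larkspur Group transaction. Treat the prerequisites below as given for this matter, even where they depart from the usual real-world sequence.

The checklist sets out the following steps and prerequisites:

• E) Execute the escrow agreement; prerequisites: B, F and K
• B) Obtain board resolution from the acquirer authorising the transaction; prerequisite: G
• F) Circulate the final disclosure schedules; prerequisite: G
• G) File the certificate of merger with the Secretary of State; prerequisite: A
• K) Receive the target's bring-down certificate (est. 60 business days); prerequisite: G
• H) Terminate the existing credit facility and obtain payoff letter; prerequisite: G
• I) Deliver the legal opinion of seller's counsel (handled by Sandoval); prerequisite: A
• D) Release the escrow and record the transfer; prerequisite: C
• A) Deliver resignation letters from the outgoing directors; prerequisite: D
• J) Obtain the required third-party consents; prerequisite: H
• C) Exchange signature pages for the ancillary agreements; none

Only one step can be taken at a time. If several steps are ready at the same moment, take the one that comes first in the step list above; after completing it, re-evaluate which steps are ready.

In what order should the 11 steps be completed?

Only C has no prerequisites, so it is first.
D needed C, now all done → D.
A is the only step now ready → A.
Now G and I have their prerequisites met. G is listed earlier, so G next.
B, F, K, H and I are all available; B is listed earlier → B.
F, K, H and I are all available; F is listed earlier → F.
K, H and I are all available; K is listed earlier → K.
E now also ready, so the ready set is {E, H, I}; E is listed earlier → E.
H and I are both available; H is listed earlier → H.
J now also ready, so the ready set is {I, J}; I is listed earlier → I.
J is the only step now ready → J.

C, D, A, G, B, F, K, E, H, I, J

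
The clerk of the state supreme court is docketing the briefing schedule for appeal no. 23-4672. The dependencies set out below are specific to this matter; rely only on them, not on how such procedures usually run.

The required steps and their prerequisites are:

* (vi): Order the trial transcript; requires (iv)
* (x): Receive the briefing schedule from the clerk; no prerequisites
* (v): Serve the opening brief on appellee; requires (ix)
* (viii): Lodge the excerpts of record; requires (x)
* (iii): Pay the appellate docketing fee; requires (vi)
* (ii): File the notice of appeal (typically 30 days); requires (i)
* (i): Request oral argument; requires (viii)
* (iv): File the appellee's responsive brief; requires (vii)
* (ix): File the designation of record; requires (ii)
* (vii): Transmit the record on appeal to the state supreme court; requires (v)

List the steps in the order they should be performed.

Only (x) has no prerequisites, so it is first.
(viii) needed (x), now all done → (viii).
(i) needed (viii), now all done → (i).
That leaves (ii) as the only ready step → (ii).
That leaves (ix) as the only ready step → (ix).
That leaves (v) as the only ready step → (v).
(vii) needed (v), now all done → (vii).
(iv) is the only step now ready → (iv).
(vi) needed (iv), now all done → (vi).
Next only (iii) has its prerequisites met → (iii).

(x), (viii), (i), (ii), (ix), (v), (vii), (iv), (vi), (iii)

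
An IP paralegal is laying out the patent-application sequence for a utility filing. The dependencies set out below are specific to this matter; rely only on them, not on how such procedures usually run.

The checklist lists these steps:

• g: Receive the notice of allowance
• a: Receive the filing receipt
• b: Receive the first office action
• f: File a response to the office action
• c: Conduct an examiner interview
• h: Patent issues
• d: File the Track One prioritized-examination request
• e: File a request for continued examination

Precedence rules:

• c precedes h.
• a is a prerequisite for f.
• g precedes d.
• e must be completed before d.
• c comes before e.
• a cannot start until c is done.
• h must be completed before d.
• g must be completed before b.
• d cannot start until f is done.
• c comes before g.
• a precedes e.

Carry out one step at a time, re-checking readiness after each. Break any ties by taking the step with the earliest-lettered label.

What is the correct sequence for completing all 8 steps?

c has no prerequisites → c first.
a, g and h are all available; a has the earlier label → a.
Now e, f, g and h have their prerequisites met. e has the earlier label, so e next.
Ready: f, g and h. f has the earlier label → f.
Ready: g and h. g has the earlier label → g.
b now also ready, so the ready set is {b, h}; b has the earlier label → b.
That leaves h as the only ready step → h.
That leaves d as the only ready step → d.

c, a, e, f, g, b, h, d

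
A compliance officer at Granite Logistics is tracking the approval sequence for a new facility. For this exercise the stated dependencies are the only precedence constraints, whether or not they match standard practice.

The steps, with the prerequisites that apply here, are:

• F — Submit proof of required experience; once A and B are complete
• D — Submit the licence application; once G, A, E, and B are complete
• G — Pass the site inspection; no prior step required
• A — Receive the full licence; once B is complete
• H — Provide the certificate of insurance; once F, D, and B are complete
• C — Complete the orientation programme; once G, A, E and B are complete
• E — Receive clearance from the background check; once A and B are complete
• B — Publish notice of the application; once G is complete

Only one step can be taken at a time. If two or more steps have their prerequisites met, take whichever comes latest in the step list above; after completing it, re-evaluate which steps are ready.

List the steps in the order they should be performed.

G, B, A, E, C, D, F, H

G has no prerequisites → G first.
B needed G, now all done → B.
A needed B, now all done → A.
Ready: E and F. E is listed later → E.
Now C, D and F have their prerequisites met. C is listed later, so C next.
D and F are both available; D is listed later → D.
F needed B and A, now all done → F.
H is the only step now ready → H.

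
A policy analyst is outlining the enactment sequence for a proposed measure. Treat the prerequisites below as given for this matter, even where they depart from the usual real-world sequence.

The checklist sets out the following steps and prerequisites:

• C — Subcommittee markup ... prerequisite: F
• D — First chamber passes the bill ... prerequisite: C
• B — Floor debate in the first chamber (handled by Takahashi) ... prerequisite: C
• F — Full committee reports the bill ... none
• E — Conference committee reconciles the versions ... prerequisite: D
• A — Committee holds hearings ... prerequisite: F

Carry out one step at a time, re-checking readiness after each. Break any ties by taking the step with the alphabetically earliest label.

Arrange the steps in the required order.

F → A → C → B → D → E

F is the only step with nothing outstanding, so it goes first.
Now A and C have their prerequisites met. A has the earlier label, so A next.
C needed F, now all done → C.
B and D are both available; B has the earlier label → B.
D needed C, now all done → D.
E needed D, now all done → E.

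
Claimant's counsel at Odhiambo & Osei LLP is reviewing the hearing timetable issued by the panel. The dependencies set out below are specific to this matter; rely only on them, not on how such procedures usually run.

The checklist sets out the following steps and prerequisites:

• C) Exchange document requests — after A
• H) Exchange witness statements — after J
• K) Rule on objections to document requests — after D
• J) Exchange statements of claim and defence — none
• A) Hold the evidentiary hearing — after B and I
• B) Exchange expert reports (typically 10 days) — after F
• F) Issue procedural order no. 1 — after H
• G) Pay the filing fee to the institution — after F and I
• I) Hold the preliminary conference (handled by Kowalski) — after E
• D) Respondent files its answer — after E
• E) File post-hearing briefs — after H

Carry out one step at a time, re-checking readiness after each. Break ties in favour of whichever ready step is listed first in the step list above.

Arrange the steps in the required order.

J, H, F, B, E, I, A, C, G, D, K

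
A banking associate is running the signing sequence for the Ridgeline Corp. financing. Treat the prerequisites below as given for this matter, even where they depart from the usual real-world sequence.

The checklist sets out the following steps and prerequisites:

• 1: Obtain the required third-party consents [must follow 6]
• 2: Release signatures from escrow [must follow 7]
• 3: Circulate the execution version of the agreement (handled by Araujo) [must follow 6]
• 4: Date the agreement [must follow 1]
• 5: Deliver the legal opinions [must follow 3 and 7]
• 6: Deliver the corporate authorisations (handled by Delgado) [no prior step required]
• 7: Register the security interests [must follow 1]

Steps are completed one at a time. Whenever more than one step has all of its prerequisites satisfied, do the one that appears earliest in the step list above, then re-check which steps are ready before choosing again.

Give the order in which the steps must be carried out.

Only 6 has no prerequisites, so it is first.
Ready: 1 and 3. 1 is listed earlier → 1.
Now 3, 4 and 7 have their prerequisites met. 3 is listed earlier, so 3 next.
4 and 7 are both available; 4 is listed earlier → 4.
Next only 7 has its prerequisites met → 7.
Now 2 and 5 have their prerequisites met. 2 is listed earlier, so 2 next.
That leaves 5 as the only ready step → 5.

6 → 1 → 3 → 4 → 7 → 2 → 5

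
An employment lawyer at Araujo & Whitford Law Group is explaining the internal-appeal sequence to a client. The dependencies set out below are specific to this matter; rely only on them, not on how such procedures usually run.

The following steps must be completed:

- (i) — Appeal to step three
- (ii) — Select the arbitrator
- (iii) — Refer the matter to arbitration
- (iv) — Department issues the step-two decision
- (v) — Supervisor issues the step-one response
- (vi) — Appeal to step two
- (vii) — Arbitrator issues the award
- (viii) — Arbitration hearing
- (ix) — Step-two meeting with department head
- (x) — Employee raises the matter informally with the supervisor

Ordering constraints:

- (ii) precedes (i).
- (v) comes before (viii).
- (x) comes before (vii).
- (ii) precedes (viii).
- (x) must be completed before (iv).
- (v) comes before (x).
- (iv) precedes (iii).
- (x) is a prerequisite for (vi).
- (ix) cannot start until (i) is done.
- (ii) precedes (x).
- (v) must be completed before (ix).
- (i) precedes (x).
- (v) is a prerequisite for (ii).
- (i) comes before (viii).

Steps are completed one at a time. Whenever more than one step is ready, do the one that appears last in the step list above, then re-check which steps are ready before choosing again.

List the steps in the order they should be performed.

(v) (ii) (i) (x) (ix) (viii) (vii) (vi) (iv) (iii)

(v) is the only step with nothing outstanding, so it goes first.
Next only (ii) has its prerequisites met → (ii).
(i) needed (ii), now all done → (i).
Now (x), (ix) and (viii) have their prerequisites met. (x) is listed later, so (x) next.
(ix), (viii), (vii), (vi) and (iv) are all available; (ix) is listed later → (ix).
(viii), (vii), (vi) and (iv) are all available; (viii) is listed later → (viii).
Now (vii), (vi) and (iv) have their prerequisites met. (vii) is listed later, so (vii) next.
Now (vi) and (iv) have their prerequisites met. (vi) is listed later, so (vi) next.
(iv) needed (x), now all done → (iv).
(iii) needed (iv), now all done → (iii).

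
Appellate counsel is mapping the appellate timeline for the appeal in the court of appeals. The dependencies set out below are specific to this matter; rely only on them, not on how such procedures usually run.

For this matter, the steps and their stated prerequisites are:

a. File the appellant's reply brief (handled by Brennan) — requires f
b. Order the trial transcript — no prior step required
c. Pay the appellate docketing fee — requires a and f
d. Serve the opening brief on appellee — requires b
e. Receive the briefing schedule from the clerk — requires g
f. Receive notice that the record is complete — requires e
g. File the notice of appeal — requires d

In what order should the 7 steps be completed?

b, d, g, e, f, a, c

b is the only step with nothing outstanding, so it goes first.
d needed b, now all done → d.
That leaves g as the only ready step → g.
e needed g, now all done → e.
f needed e, now all done → f.
That leaves a as the only ready step → a.
c is the only step now ready → c.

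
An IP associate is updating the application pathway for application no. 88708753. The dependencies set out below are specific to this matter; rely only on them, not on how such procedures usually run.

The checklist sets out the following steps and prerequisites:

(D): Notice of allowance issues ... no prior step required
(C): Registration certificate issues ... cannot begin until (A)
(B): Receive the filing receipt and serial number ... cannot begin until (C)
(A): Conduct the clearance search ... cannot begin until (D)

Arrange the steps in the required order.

(D) has no prerequisites → (D) first.
That leaves (A) as the only ready step → (A).
Next only (C) has its prerequisites met → (C).
(B) needed (C), now all done → (B).

(D) (A) (C) (B)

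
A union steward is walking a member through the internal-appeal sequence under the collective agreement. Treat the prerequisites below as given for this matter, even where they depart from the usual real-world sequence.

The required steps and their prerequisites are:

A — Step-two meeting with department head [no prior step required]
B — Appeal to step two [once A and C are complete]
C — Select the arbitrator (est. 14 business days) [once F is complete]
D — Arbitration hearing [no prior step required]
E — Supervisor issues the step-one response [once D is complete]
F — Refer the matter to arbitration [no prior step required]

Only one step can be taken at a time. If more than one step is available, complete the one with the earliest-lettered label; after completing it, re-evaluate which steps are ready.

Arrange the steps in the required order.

Nothing is required for A, D and F. A has the earlier label → A first.
D and F are both available; D has the earlier label → D.
Ready: E and F. E has the earlier label → E.
F is the only step now ready → F.
C is the only step now ready → C.
Next only B has its prerequisites met → B.

A, D, E, F, C, B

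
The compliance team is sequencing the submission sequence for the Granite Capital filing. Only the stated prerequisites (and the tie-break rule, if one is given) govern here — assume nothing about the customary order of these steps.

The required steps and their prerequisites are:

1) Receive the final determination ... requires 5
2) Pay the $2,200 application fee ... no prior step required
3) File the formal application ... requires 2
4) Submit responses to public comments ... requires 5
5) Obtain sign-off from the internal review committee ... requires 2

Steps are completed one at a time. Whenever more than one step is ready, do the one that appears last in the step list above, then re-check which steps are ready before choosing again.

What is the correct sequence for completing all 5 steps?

2 5 4 3 1

Only 2 has no prerequisites, so it is first.
5 and 3 are both available; 5 is listed later → 5.
4, 3 and 1 are all available; 4 is listed later → 4.
Ready: 3 and 1. 3 is listed later → 3.
1 is the only step now ready → 1.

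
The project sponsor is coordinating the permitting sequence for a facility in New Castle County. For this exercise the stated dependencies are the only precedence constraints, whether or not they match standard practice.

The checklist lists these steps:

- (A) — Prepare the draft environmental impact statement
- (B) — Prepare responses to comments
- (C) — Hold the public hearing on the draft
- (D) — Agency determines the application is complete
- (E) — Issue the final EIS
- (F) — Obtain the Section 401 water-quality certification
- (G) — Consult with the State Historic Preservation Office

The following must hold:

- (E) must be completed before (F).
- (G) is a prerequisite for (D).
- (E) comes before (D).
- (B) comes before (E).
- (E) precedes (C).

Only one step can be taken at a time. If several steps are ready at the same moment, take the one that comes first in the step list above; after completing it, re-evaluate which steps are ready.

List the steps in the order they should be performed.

Nothing is required for (A), (B) and (G). (A) is listed earlier → (A) first.
(B) and (G) are both available; (B) is listed earlier → (B).
Now (E) and (G) have their prerequisites met. (E) is listed earlier, so (E) next.
(C) and (F) now also ready, so the ready set is {(C), (F), (G)}; (C) is listed earlier → (C).
Now (F) and (G) have their prerequisites met. (F) is listed earlier, so (F) next.
Next only (G) has its prerequisites met → (G).
(D) needed (E) and (G), now all done → (D).

(A) → (B) → (E) → (C) → (F) → (G) → (D)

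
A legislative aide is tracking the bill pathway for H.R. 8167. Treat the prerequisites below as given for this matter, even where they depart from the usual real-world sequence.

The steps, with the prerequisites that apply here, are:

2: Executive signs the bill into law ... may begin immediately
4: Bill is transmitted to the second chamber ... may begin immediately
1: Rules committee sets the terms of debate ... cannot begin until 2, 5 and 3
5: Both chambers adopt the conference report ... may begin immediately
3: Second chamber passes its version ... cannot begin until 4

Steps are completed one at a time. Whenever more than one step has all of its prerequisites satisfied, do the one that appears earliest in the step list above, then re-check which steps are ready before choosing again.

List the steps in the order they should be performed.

2 4 5 3 1

2, 4 and 5 have no prerequisites; 2 is listed earlier, so 2 is first.
Ready: 4 and 5. 4 is listed earlier → 4.
3 now also ready, so the ready set is {5, 3}; 5 is listed earlier → 5.
Next only 3 has its prerequisites met → 3.
That leaves 1 as the only ready step → 1.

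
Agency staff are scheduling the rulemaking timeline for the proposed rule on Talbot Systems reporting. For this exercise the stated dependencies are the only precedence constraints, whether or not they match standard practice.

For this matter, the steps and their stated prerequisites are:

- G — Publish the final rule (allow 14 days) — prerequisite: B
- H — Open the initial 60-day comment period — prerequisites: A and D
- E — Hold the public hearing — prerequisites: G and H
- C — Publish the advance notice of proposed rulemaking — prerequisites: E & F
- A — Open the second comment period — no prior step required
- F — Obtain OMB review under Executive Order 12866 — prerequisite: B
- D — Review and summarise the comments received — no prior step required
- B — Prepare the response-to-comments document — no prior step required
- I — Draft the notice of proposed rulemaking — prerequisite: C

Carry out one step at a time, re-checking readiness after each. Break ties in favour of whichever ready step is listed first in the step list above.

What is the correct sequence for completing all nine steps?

A, D and B have no prerequisites; A is listed earlier, so A is first.
Now D and B have their prerequisites met. D is listed earlier, so D next.
H now also ready, so the ready set is {H, B}; H is listed earlier → H.
B is the only step now ready → B.
Now G and F have their prerequisites met. G is listed earlier, so G next.
E now also ready, so the ready set is {E, F}; E is listed earlier → E.
F needed B, now all done → F.
C is the only step now ready → C.
I needed C, now all done → I.

A → D → H → B → G → E → F → C → I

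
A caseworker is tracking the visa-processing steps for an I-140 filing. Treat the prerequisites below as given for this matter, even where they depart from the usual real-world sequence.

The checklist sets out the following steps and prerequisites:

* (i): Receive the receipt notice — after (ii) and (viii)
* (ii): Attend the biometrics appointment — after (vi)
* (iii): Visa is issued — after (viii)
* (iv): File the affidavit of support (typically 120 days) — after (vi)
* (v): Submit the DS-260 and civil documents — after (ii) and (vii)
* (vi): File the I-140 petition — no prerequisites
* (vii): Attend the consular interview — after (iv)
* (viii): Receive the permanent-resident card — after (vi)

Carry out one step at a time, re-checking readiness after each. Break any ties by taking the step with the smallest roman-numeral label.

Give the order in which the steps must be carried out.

(vi) (ii) (iv) (vii) (v) (viii) (i) (iii)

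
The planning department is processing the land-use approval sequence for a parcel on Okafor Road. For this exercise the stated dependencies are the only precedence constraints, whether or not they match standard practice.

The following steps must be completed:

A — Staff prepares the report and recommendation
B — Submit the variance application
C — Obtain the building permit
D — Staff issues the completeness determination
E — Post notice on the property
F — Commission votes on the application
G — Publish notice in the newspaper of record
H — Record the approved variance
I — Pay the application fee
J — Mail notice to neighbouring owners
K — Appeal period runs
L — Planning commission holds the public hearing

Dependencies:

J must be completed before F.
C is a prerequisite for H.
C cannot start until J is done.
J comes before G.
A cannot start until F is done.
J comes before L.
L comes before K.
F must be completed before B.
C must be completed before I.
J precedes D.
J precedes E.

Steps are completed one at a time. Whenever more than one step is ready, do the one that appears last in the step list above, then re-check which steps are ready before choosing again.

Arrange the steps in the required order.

J L K G F E D C I H B A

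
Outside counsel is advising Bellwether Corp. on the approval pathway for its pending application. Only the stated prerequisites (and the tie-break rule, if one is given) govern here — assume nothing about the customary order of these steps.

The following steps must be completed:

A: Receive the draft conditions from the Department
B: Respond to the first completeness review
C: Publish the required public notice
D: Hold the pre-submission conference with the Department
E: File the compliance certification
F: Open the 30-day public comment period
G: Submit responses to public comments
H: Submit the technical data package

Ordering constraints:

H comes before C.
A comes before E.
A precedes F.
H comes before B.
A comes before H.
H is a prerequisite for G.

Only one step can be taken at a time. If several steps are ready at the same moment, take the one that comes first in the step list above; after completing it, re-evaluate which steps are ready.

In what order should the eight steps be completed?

Nothing is required for A and D. A is listed earlier → A first.
D, E, F and H are all available; D is listed earlier → D.
E, F and H are all available; E is listed earlier → E.
Ready: F and H. F is listed earlier → F.
Next only H has its prerequisites met → H.
B, C and G are all available; B is listed earlier → B.
Now C and G have their prerequisites met. C is listed earlier, so C next.
That leaves G as the only ready step → G.

A, D, E, F, H, B, C, G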